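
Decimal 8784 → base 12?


Divide by 12 repeatedly:
8784 ÷ 12 = 732 remainder 0
732 ÷ 12 = 61 remainder 0
61 ÷ 12 = 5 remainder 1
5 ÷ 12 = 0 remainder 5
Reading remainders bottom-up:
= 5100


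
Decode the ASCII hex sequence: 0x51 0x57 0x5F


Codes (hex): 0x51 0x57 0x5F
Per-code ASCII lookup:
  0x51 = 81  (range 65-90: uppercase, 81 - 65 = 16) → 'Q'
  0x57 = 87  (range 65-90: uppercase, 87 - 65 = 22) → 'W'
  0x5F = 95  (special character) → '_'
= 'QW_'


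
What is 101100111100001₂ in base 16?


Group into 4-bit nibbles: 0101100111100001
  0101 = 5
  1001 = 9
  1110 = E
  0001 = 1
= 0x59E1


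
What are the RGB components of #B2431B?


Hex: #B2431B
R = B2₁₆ = 178
G = 43₁₆ = 67
B = 1B₁₆ = 27
= RGB(178, 67, 27)


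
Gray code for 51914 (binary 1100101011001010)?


Binary: 1100101011001010
Gray code: G = B XOR (B >> 1)
B >> 1 = 0110010101100101
1100101011001010 XOR 0110010101100101:
  1 XOR 0 = 1
  1 XOR 1 = 0
  0 XOR 1 = 1
  0 XOR 0 = 0
  1 XOR 0 = 1
  0 XOR 1 = 1
  1 XOR 0 = 1
  0 XOR 1 = 1
  1 XOR 0 = 1
  1 XOR 1 = 0
  0 XOR 1 = 1
  0 XOR 0 = 0
  1 XOR 0 = 1
  0 XOR 1 = 1
  1 XOR 0 = 1
  0 XOR 1 = 1
= 1010111110101111


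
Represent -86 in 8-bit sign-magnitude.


Sign bit: 1 (negative)
Magnitude: 86 = 1010110
= 11010110


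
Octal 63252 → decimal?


Positional values:
Position 0: 2 × 8^0 = 2
Position 1: 5 × 8^1 = 40
Position 2: 2 × 8^2 = 128
Position 3: 3 × 8^3 = 1536
Position 4: 6 × 8^4 = 24576
Sum = 2 + 40 + 128 + 1536 + 24576
= 26282


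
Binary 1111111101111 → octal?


Group into 3-bit groups: 001111111101111
  001 = 1
  111 = 7
  111 = 7
  101 = 5
  111 = 7
= 0o17757


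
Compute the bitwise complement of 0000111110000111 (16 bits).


Original: 0000111110000111
Invert all bits:
  bit 0: 0 → 1
  bit 1: 0 → 1
  bit 2: 0 → 1
  bit 3: 0 → 1
  bit 4: 1 → 0
  bit 5: 1 → 0
  bit 6: 1 → 0
  bit 7: 1 → 0
  bit 8: 1 → 0
  bit 9: 0 → 1
  bit 10: 0 → 1
  bit 11: 0 → 1
  bit 12: 0 → 1
  bit 13: 1 → 0
  bit 14: 1 → 0
  bit 15: 1 → 0
= 1111000001111000


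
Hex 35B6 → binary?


Each hex digit → 4 binary bits:
  3 = 0011
  5 = 0101
  B = 1011
  6 = 0110
Concatenate: 0011 0101 1011 0110
= 0011010110110110


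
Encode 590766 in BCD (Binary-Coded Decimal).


Each digit → 4-bit binary:
  5 → 0101
  9 → 1001
  0 → 0000
  7 → 0111
  6 → 0110
  6 → 0110
= 0101 1001 0000 0111 0110 0110


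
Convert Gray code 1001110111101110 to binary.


Gray code: 1001110111101110
MSB stays the same: 1
Each subsequent bit = prev_binary XOR current_gray:
  B[1] = 1 XOR 0 = 1
  B[2] = 1 XOR 0 = 1
  B[3] = 1 XOR 1 = 0
  B[4] = 0 XOR 1 = 1
  B[5] = 1 XOR 1 = 0
  B[6] = 0 XOR 0 = 0
  B[7] = 0 XOR 1 = 1
  B[8] = 1 XOR 1 = 0
  B[9] = 0 XOR 1 = 1
  B[10] = 1 XOR 1 = 0
  B[11] = 0 XOR 0 = 0
  B[12] = 0 XOR 1 = 1
  B[13] = 1 XOR 1 = 0
  B[14] = 0 XOR 1 = 1
  B[15] = 1 XOR 0 = 1
= 1110100101001011 (59723 decimal)


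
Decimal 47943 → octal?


Divide by 8 repeatedly:
47943 ÷ 8 = 5992 remainder 7
5992 ÷ 8 = 749 remainder 0
749 ÷ 8 = 93 remainder 5
93 ÷ 8 = 11 remainder 5
11 ÷ 8 = 1 remainder 3
1 ÷ 8 = 0 remainder 1
Reading remainders bottom-up:
= 0o135507


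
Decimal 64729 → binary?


Divide by 2 repeatedly:
64729 ÷ 2 = 32364 remainder 1
32364 ÷ 2 = 16182 remainder 0
16182 ÷ 2 = 8091 remainder 0
8091 ÷ 2 = 4045 remainder 1
4045 ÷ 2 = 2022 remainder 1
2022 ÷ 2 = 1011 remainder 0
1011 ÷ 2 = 505 remainder 1
505 ÷ 2 = 252 remainder 1
252 ÷ 2 = 126 remainder 0
126 ÷ 2 = 63 remainder 0
63 ÷ 2 = 31 remainder 1
31 ÷ 2 = 15 remainder 1
15 ÷ 2 = 7 remainder 1
7 ÷ 2 = 3 remainder 1
3 ÷ 2 = 1 remainder 1
1 ÷ 2 = 0 remainder 1
Reading remainders bottom-up:
= 1111110011011001


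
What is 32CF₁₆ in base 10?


Positional values:
Position 0: F × 16^0 = 15 × 1 = 15
Position 1: C × 16^1 = 12 × 16 = 192
Position 2: 2 × 16^2 = 2 × 256 = 512
Position 3: 3 × 16^3 = 3 × 4096 = 12288
Sum = 15 + 192 + 512 + 12288
= 13007


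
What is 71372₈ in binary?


Each octal digit → 3 binary bits:
  7 = 111
  1 = 001
  3 = 011
  7 = 111
  2 = 010
Concatenate: 111 001 011 111 010
= 111001011111010


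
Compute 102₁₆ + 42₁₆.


Align and add column by column (LSB to MSB, each column mod 16 with carry):
  0102
+ 0042
  ----
  col 0: 2(2) + 2(2) + 0 (carry in) = 4 → 4(4), carry out 0
  col 1: 0(0) + 4(4) + 0 (carry in) = 4 → 4(4), carry out 0
  col 2: 1(1) + 0(0) + 0 (carry in) = 1 → 1(1), carry out 0
  col 3: 0(0) + 0(0) + 0 (carry in) = 0 → 0(0), carry out 0
Reading digits MSB→LSB: 0144
Strip leading zeros: 144
= 0x144


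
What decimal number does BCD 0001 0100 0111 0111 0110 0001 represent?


Each 4-bit group → digit:
  0001 → 1
  0100 → 4
  0111 → 7
  0111 → 7
  0110 → 6
  0001 → 1
= 147761


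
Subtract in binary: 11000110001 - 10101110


Align and subtract column by column (LSB to MSB, borrowing when needed):
  11000110001
- 00010101110
  -----------
  col 0: (1 - 0 borrow-in) - 0 → 1 - 0 = 1, borrow out 0
  col 1: (0 - 0 borrow-in) - 1 → borrow from next column: (0+2) - 1 = 1, borrow out 1
  col 2: (0 - 1 borrow-in) - 1 → borrow from next column: (-1+2) - 1 = 0, borrow out 1
  col 3: (0 - 1 borrow-in) - 1 → borrow from next column: (-1+2) - 1 = 0, borrow out 1
  col 4: (1 - 1 borrow-in) - 0 → 0 - 0 = 0, borrow out 0
  col 5: (1 - 0 borrow-in) - 1 → 1 - 1 = 0, borrow out 0
  col 6: (0 - 0 borrow-in) - 0 → 0 - 0 = 0, borrow out 0
  col 7: (0 - 0 borrow-in) - 1 → borrow from next column: (0+2) - 1 = 1, borrow out 1
  col 8: (0 - 1 borrow-in) - 0 → borrow from next column: (-1+2) - 0 = 1, borrow out 1
  col 9: (1 - 1 borrow-in) - 0 → 0 - 0 = 0, borrow out 0
  col 10: (1 - 0 borrow-in) - 0 → 1 - 0 = 1, borrow out 0
Reading bits MSB→LSB: 10110000011
Strip leading zeros: 10110000011
= 10110000011


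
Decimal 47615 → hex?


Divide by 16 repeatedly:
47615 ÷ 16 = 2975 remainder 15 (F)
2975 ÷ 16 = 185 remainder 15 (F)
185 ÷ 16 = 11 remainder 9 (9)
11 ÷ 16 = 0 remainder 11 (B)
Reading remainders bottom-up:
= 0xB9FF


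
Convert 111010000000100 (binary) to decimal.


Positional values:
Bit 2: 1 × 2^2 = 4
Bit 10: 1 × 2^10 = 1024
Bit 12: 1 × 2^12 = 4096
Bit 13: 1 × 2^13 = 8192
Bit 14: 1 × 2^14 = 16384
Sum = 4 + 1024 + 4096 + 8192 + 16384
= 29700


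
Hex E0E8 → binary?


Each hex digit → 4 binary bits:
  E = 1110
  0 = 0000
  E = 1110
  8 = 1000
Concatenate: 1110 0000 1110 1000
= 1110000011101000


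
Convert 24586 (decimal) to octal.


Divide by 8 repeatedly:
24586 ÷ 8 = 3073 remainder 2
3073 ÷ 8 = 384 remainder 1
384 ÷ 8 = 48 remainder 0
48 ÷ 8 = 6 remainder 0
6 ÷ 8 = 0 remainder 6
Reading remainders bottom-up:
= 0o60012


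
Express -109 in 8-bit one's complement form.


Original: 01101101
Invert all bits:
  bit 0: 0 → 1
  bit 1: 1 → 0
  bit 2: 1 → 0
  bit 3: 0 → 1
  bit 4: 1 → 0
  bit 5: 1 → 0
  bit 6: 0 → 1
  bit 7: 1 → 0
= 10010010


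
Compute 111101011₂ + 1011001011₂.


Align and add column by column (LSB to MSB, carry propagating):
  00111101011
+ 01011001011
  -----------
  col 0: 1 + 1 + 0 (carry in) = 2 → bit 0, carry out 1
  col 1: 1 + 1 + 1 (carry in) = 3 → bit 1, carry out 1
  col 2: 0 + 0 + 1 (carry in) = 1 → bit 1, carry out 0
  col 3: 1 + 1 + 0 (carry in) = 2 → bit 0, carry out 1
  col 4: 0 + 0 + 1 (carry in) = 1 → bit 1, carry out 0
  col 5: 1 + 0 + 0 (carry in) = 1 → bit 1, carry out 0
  col 6: 1 + 1 + 0 (carry in) = 2 → bit 0, carry out 1
  col 7: 1 + 1 + 1 (carry in) = 3 → bit 1, carry out 1
  col 8: 1 + 0 + 1 (carry in) = 2 → bit 0, carry out 1
  col 9: 0 + 1 + 1 (carry in) = 2 → bit 0, carry out 1
  col 10: 0 + 0 + 1 (carry in) = 1 → bit 1, carry out 0
Reading bits MSB→LSB: 10010110110
Strip leading zeros: 10010110110
= 10010110110


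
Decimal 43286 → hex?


Divide by 16 repeatedly:
43286 ÷ 16 = 2705 remainder 6 (6)
2705 ÷ 16 = 169 remainder 1 (1)
169 ÷ 16 = 10 remainder 9 (9)
10 ÷ 16 = 0 remainder 10 (A)
Reading remainders bottom-up:
= 0xA916


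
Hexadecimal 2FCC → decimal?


Positional values:
Position 0: C × 16^0 = 12 × 1 = 12
Position 1: C × 16^1 = 12 × 16 = 192
Position 2: F × 16^2 = 15 × 256 = 3840
Position 3: 2 × 16^3 = 2 × 4096 = 8192
Sum = 12 + 192 + 3840 + 8192
= 12236


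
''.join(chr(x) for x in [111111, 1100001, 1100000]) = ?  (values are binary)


Codes (binary): 111111 1100001 1100000
Per-code ASCII lookup:
  111111 = 63  (special character) → '?'
  1100001 = 97  (range 97-122: lowercase, 97 - 97 = 0) → 'a'
  1100000 = 96  (special character) → '`'
= '?a`'


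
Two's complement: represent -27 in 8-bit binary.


Original: 00011011
Step 1 - Invert all bits: 11100100
Step 2 - Add 1: 11100100 + 1
= 11100101 (represents -27)


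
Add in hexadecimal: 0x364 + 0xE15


Align and add column by column (LSB to MSB, each column mod 16 with carry):
  0364
+ 0E15
  ----
  col 0: 4(4) + 5(5) + 0 (carry in) = 9 → 9(9), carry out 0
  col 1: 6(6) + 1(1) + 0 (carry in) = 7 → 7(7), carry out 0
  col 2: 3(3) + E(14) + 0 (carry in) = 17 → 1(1), carry out 1
  col 3: 0(0) + 0(0) + 1 (carry in) = 1 → 1(1), carry out 0
Reading digits MSB→LSB: 1179
Strip leading zeros: 1179
= 0x1179


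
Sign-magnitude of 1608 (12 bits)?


Sign bit: 0 (positive)
Magnitude: 1608 = 11001001000
= 011001001000


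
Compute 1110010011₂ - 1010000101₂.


Align and subtract column by column (LSB to MSB, borrowing when needed):
  1110010011
- 1010000101
  ----------
  col 0: (1 - 0 borrow-in) - 1 → 1 - 1 = 0, borrow out 0
  col 1: (1 - 0 borrow-in) - 0 → 1 - 0 = 1, borrow out 0
  col 2: (0 - 0 borrow-in) - 1 → borrow from next column: (0+2) - 1 = 1, borrow out 1
  col 3: (0 - 1 borrow-in) - 0 → borrow from next column: (-1+2) - 0 = 1, borrow out 1
  col 4: (1 - 1 borrow-in) - 0 → 0 - 0 = 0, borrow out 0
  col 5: (0 - 0 borrow-in) - 0 → 0 - 0 = 0, borrow out 0
  col 6: (0 - 0 borrow-in) - 0 → 0 - 0 = 0, borrow out 0
  col 7: (1 - 0 borrow-in) - 1 → 1 - 1 = 0, borrow out 0
  col 8: (1 - 0 borrow-in) - 0 → 1 - 0 = 1, borrow out 0
  col 9: (1 - 0 borrow-in) - 1 → 1 - 1 = 0, borrow out 0
Reading bits MSB→LSB: 0100001110
Strip leading zeros: 100001110
= 100001110


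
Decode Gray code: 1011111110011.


Gray code: 1011111110011
MSB stays the same: 1
Each subsequent bit = prev_binary XOR current_gray:
  B[1] = 1 XOR 0 = 1
  B[2] = 1 XOR 1 = 0
  B[3] = 0 XOR 1 = 1
  B[4] = 1 XOR 1 = 0
  B[5] = 0 XOR 1 = 1
  B[6] = 1 XOR 1 = 0
  B[7] = 0 XOR 1 = 1
  B[8] = 1 XOR 1 = 0
  B[9] = 0 XOR 0 = 0
  B[10] = 0 XOR 0 = 0
  B[11] = 0 XOR 1 = 1
  B[12] = 1 XOR 1 = 0
= 1101010100010 (6818 decimal)


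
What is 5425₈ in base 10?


Positional values:
Position 0: 5 × 8^0 = 5
Position 1: 2 × 8^1 = 16
Position 2: 4 × 8^2 = 256
Position 3: 5 × 8^3 = 2560
Sum = 5 + 16 + 256 + 2560
= 2837


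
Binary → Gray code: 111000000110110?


Binary: 111000000110110
Gray code: G = B XOR (B >> 1)
B >> 1 = 011100000011011
111000000110110 XOR 011100000011011:
  1 XOR 0 = 1
  1 XOR 1 = 0
  1 XOR 1 = 0
  0 XOR 1 = 1
  0 XOR 0 = 0
  0 XOR 0 = 0
  0 XOR 0 = 0
  0 XOR 0 = 0
  0 XOR 0 = 0
  1 XOR 0 = 1
  1 XOR 1 = 0
  0 XOR 1 = 1
  1 XOR 0 = 1
  1 XOR 1 = 0
  0 XOR 1 = 1
= 100100000101101


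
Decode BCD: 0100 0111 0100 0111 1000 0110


Each 4-bit group → digit:
  0100 → 4
  0111 → 7
  0100 → 4
  0111 → 7
  1000 → 8
  0110 → 6
= 474786


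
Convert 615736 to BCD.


Each digit → 4-bit binary:
  6 → 0110
  1 → 0001
  5 → 0101
  7 → 0111
  3 → 0011
  6 → 0110
= 0110 0001 0101 0111 0011 0110


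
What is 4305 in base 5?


Divide by 5 repeatedly:
4305 ÷ 5 = 861 remainder 0
861 ÷ 5 = 172 remainder 1
172 ÷ 5 = 34 remainder 2
34 ÷ 5 = 6 remainder 4
6 ÷ 5 = 1 remainder 1
1 ÷ 5 = 0 remainder 1
Reading remainders bottom-up:
= 114210


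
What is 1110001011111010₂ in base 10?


Positional values:
Bit 1: 1 × 2^1 = 2
Bit 3: 1 × 2^3 = 8
Bit 4: 1 × 2^4 = 16
Bit 5: 1 × 2^5 = 32
Bit 6: 1 × 2^6 = 64
Bit 7: 1 × 2^7 = 128
Bit 9: 1 × 2^9 = 512
Bit 13: 1 × 2^13 = 8192
Bit 14: 1 × 2^14 = 16384
Bit 15: 1 × 2^15 = 32768
Sum = 2 + 8 + 16 + 32 + 64 + 128 + 512 + 8192 + 16384 + 32768
= 58106


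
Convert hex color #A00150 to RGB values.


Hex: #A00150
R = A0₁₆ = 160
G = 01₁₆ = 1
B = 50₁₆ = 80
= RGB(160, 1, 80)


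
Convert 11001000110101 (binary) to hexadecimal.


Group into 4-bit nibbles: 0011001000110101
  0011 = 3
  0010 = 2
  0011 = 3
  0101 = 5
= 0x3235


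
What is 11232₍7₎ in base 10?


Positional values (base 7):
  2 × 7^0 = 2 × 1 = 2
  3 × 7^1 = 3 × 7 = 21
  2 × 7^2 = 2 × 49 = 98
  1 × 7^3 = 1 × 343 = 343
  1 × 7^4 = 1 × 2401 = 2401
Sum = 2 + 21 + 98 + 343 + 2401
= 2865


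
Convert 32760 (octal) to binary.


Each octal digit → 3 binary bits:
  3 = 011
  2 = 010
  7 = 111
  6 = 110
  0 = 000
Concatenate: 011 010 111 110 000
= 011010111110000


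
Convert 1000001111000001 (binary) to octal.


Group into 3-bit groups: 001000001111000001
  001 = 1
  000 = 0
  001 = 1
  111 = 7
  000 = 0
  001 = 1
= 0o101701


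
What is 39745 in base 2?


Divide by 2 repeatedly:
39745 ÷ 2 = 19872 remainder 1
19872 ÷ 2 = 9936 remainder 0
9936 ÷ 2 = 4968 remainder 0
4968 ÷ 2 = 2484 remainder 0
2484 ÷ 2 = 1242 remainder 0
1242 ÷ 2 = 621 remainder 0
621 ÷ 2 = 310 remainder 1
310 ÷ 2 = 155 remainder 0
155 ÷ 2 = 77 remainder 1
77 ÷ 2 = 38 remainder 1
38 ÷ 2 = 19 remainder 0
19 ÷ 2 = 9 remainder 1
9 ÷ 2 = 4 remainder 1
4 ÷ 2 = 2 remainder 0
2 ÷ 2 = 1 remainder 0
1 ÷ 2 = 0 remainder 1
Reading remainders bottom-up:
= 1001101101000001


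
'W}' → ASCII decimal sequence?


String: 'W}'  (2 characters)
Per-character ASCII lookup:
  'W': uppercase starts at 65: 'W' = 65 + 22 = 87
  '}': special character: '}' = 125
= 87 125


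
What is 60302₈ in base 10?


Positional values:
Position 0: 2 × 8^0 = 2
Position 1: 0 × 8^1 = 0
Position 2: 3 × 8^2 = 192
Position 3: 0 × 8^3 = 0
Position 4: 6 × 8^4 = 24576
Sum = 2 + 0 + 192 + 0 + 24576
= 24770


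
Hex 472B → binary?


Each hex digit → 4 binary bits:
  4 = 0100
  7 = 0111
  2 = 0010
  B = 1011
Concatenate: 0100 0111 0010 1011
= 0100011100101011


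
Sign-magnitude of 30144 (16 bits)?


Sign bit: 0 (positive)
Magnitude: 30144 = 111010111000000
= 0111010111000000


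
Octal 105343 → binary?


Each octal digit → 3 binary bits:
  1 = 001
  0 = 000
  5 = 101
  3 = 011
  4 = 100
  3 = 011
Concatenate: 001 000 101 011 100 011
= 001000101011100011


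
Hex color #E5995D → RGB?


Hex: #E5995D
R = E5₁₆ = 229
G = 99₁₆ = 153
B = 5D₁₆ = 93
= RGB(229, 153, 93)


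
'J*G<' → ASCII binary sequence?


String: 'J*G<'  (4 characters)
Per-character ASCII lookup:
  'J': uppercase starts at 65: 'J' = 65 + 9 = 74 → 1001010
  '*': special character: '*' = 42 → 101010
  'G': uppercase starts at 65: 'G' = 65 + 6 = 71 → 1000111
  '<': special character: '<' = 60 → 111100
= 1001010 101010 1000111 111100


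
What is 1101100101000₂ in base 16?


Group into 4-bit nibbles: 0001101100101000
  0001 = 1
  1011 = B
  0010 = 2
  1000 = 8
= 0x1B28


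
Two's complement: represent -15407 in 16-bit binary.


Original: 0011110000101111
Step 1 - Invert all bits: 1100001111010000
Step 2 - Add 1: 1100001111010000 + 1
= 1100001111010001 (represents -15407)


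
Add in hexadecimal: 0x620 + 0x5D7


Align and add column by column (LSB to MSB, each column mod 16 with carry):
  0620
+ 05D7
  ----
  col 0: 0(0) + 7(7) + 0 (carry in) = 7 → 7(7), carry out 0
  col 1: 2(2) + D(13) + 0 (carry in) = 15 → F(15), carry out 0
  col 2: 6(6) + 5(5) + 0 (carry in) = 11 → B(11), carry out 0
  col 3: 0(0) + 0(0) + 0 (carry in) = 0 → 0(0), carry out 0
Reading digits MSB→LSB: 0BF7
Strip leading zeros: BF7
= 0xBF7


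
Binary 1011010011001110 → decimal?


Positional values:
Bit 1: 1 × 2^1 = 2
Bit 2: 1 × 2^2 = 4
Bit 3: 1 × 2^3 = 8
Bit 6: 1 × 2^6 = 64
Bit 7: 1 × 2^7 = 128
Bit 10: 1 × 2^10 = 1024
Bit 12: 1 × 2^12 = 4096
Bit 13: 1 × 2^13 = 8192
Bit 15: 1 × 2^15 = 32768
Sum = 2 + 4 + 8 + 64 + 128 + 1024 + 4096 + 8192 + 32768
= 46286


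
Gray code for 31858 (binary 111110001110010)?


Binary: 111110001110010
Gray code: G = B XOR (B >> 1)
B >> 1 = 011111000111001
111110001110010 XOR 011111000111001:
  1 XOR 0 = 1
  1 XOR 1 = 0
  1 XOR 1 = 0
  1 XOR 1 = 0
  1 XOR 1 = 0
  0 XOR 1 = 1
  0 XOR 0 = 0
  0 XOR 0 = 0
  1 XOR 0 = 1
  1 XOR 1 = 0
  1 XOR 1 = 0
  0 XOR 1 = 1
  0 XOR 0 = 0
  1 XOR 0 = 1
  0 XOR 1 = 1
= 100001001001011


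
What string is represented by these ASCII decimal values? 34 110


Codes (decimal): 34 110
Per-code ASCII lookup:
  34  (special character) → '"'
  110  (range 97-122: lowercase, 110 - 97 = 13) → 'n'
= '"n'


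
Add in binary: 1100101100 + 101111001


Align and add column by column (LSB to MSB, carry propagating):
  01100101100
+ 00101111001
  -----------
  col 0: 0 + 1 + 0 (carry in) = 1 → bit 1, carry out 0
  col 1: 0 + 0 + 0 (carry in) = 0 → bit 0, carry out 0
  col 2: 1 + 0 + 0 (carry in) = 1 → bit 1, carry out 0
  col 3: 1 + 1 + 0 (carry in) = 2 → bit 0, carry out 1
  col 4: 0 + 1 + 1 (carry in) = 2 → bit 0, carry out 1
  col 5: 1 + 1 + 1 (carry in) = 3 → bit 1, carry out 1
  col 6: 0 + 1 + 1 (carry in) = 2 → bit 0, carry out 1
  col 7: 0 + 0 + 1 (carry in) = 1 → bit 1, carry out 0
  col 8: 1 + 1 + 0 (carry in) = 2 → bit 0, carry out 1
  col 9: 1 + 0 + 1 (carry in) = 2 → bit 0, carry out 1
  col 10: 0 + 0 + 1 (carry in) = 1 → bit 1, carry out 0
Reading bits MSB→LSB: 10010100101
Strip leading zeros: 10010100101
= 10010100101


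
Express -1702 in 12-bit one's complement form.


Original: 011010100110
Invert all bits:
  bit 0: 0 → 1
  bit 1: 1 → 0
  bit 2: 1 → 0
  bit 3: 0 → 1
  bit 4: 1 → 0
  bit 5: 0 → 1
  bit 6: 1 → 0
  bit 7: 0 → 1
  bit 8: 0 → 1
  bit 9: 1 → 0
  bit 10: 1 → 0
  bit 11: 0 → 1
= 100101011001


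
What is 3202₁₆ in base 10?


Positional values:
Position 0: 2 × 16^0 = 2 × 1 = 2
Position 1: 0 × 16^1 = 0 × 16 = 0
Position 2: 2 × 16^2 = 2 × 256 = 512
Position 3: 3 × 16^3 = 3 × 4096 = 12288
Sum = 2 + 0 + 512 + 12288
= 12802


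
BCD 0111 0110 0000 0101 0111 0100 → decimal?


Each 4-bit group → digit:
  0111 → 7
  0110 → 6
  0000 → 0
  0101 → 5
  0111 → 7
  0100 → 4
= 760574


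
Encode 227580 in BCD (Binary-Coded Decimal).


Each digit → 4-bit binary:
  2 → 0010
  2 → 0010
  7 → 0111
  5 → 0101
  8 → 1000
  0 → 0000
= 0010 0010 0111 0101 1000 0000


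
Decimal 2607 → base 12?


Divide by 12 repeatedly:
2607 ÷ 12 = 217 remainder 3
217 ÷ 12 = 18 remainder 1
18 ÷ 12 = 1 remainder 6
1 ÷ 12 = 0 remainder 1
Reading remainders bottom-up:
= 1613


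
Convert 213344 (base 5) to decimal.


Positional values (base 5):
  4 × 5^0 = 4 × 1 = 4
  4 × 5^1 = 4 × 5 = 20
  3 × 5^2 = 3 × 25 = 75
  3 × 5^3 = 3 × 125 = 375
  1 × 5^4 = 1 × 625 = 625
  2 × 5^5 = 2 × 3125 = 6250
Sum = 4 + 20 + 75 + 375 + 625 + 6250
= 7349


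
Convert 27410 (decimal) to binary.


Divide by 2 repeatedly:
27410 ÷ 2 = 13705 remainder 0
13705 ÷ 2 = 6852 remainder 1
6852 ÷ 2 = 3426 remainder 0
3426 ÷ 2 = 1713 remainder 0
1713 ÷ 2 = 856 remainder 1
856 ÷ 2 = 428 remainder 0
428 ÷ 2 = 214 remainder 0
214 ÷ 2 = 107 remainder 0
107 ÷ 2 = 53 remainder 1
53 ÷ 2 = 26 remainder 1
26 ÷ 2 = 13 remainder 0
13 ÷ 2 = 6 remainder 1
6 ÷ 2 = 3 remainder 0
3 ÷ 2 = 1 remainder 1
1 ÷ 2 = 0 remainder 1
Reading remainders bottom-up:
= 110101100010010


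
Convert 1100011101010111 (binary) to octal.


Group into 3-bit groups: 001100011101010111
  001 = 1
  100 = 4
  011 = 3
  101 = 5
  010 = 2
  111 = 7
= 0o143527


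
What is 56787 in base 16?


Divide by 16 repeatedly:
56787 ÷ 16 = 3549 remainder 3 (3)
3549 ÷ 16 = 221 remainder 13 (D)
221 ÷ 16 = 13 remainder 13 (D)
13 ÷ 16 = 0 remainder 13 (D)
Reading remainders bottom-up:
= 0xDDD3


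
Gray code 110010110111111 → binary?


Gray code: 110010110111111
MSB stays the same: 1
Each subsequent bit = prev_binary XOR current_gray:
  B[1] = 1 XOR 1 = 0
  B[2] = 0 XOR 0 = 0
  B[3] = 0 XOR 0 = 0
  B[4] = 0 XOR 1 = 1
  B[5] = 1 XOR 0 = 1
  B[6] = 1 XOR 1 = 0
  B[7] = 0 XOR 1 = 1
  B[8] = 1 XOR 0 = 1
  B[9] = 1 XOR 1 = 0
  B[10] = 0 XOR 1 = 1
  B[11] = 1 XOR 1 = 0
  B[12] = 0 XOR 1 = 1
  B[13] = 1 XOR 1 = 0
  B[14] = 0 XOR 1 = 1
= 100011011010101 (18133 decimal)


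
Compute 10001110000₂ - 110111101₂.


Align and subtract column by column (LSB to MSB, borrowing when needed):
  10001110000
- 00110111101
  -----------
  col 0: (0 - 0 borrow-in) - 1 → borrow from next column: (0+2) - 1 = 1, borrow out 1
  col 1: (0 - 1 borrow-in) - 0 → borrow from next column: (-1+2) - 0 = 1, borrow out 1
  col 2: (0 - 1 borrow-in) - 1 → borrow from next column: (-1+2) - 1 = 0, borrow out 1
  col 3: (0 - 1 borrow-in) - 1 → borrow from next column: (-1+2) - 1 = 0, borrow out 1
  col 4: (1 - 1 borrow-in) - 1 → borrow from next column: (0+2) - 1 = 1, borrow out 1
  col 5: (1 - 1 borrow-in) - 1 → borrow from next column: (0+2) - 1 = 1, borrow out 1
  col 6: (1 - 1 borrow-in) - 0 → 0 - 0 = 0, borrow out 0
  col 7: (0 - 0 borrow-in) - 1 → borrow from next column: (0+2) - 1 = 1, borrow out 1
  col 8: (0 - 1 borrow-in) - 1 → borrow from next column: (-1+2) - 1 = 0, borrow out 1
  col 9: (0 - 1 borrow-in) - 0 → borrow from next column: (-1+2) - 0 = 1, borrow out 1
  col 10: (1 - 1 borrow-in) - 0 → 0 - 0 = 0, borrow out 0
Reading bits MSB→LSB: 01010110011
Strip leading zeros: 1010110011
= 1010110011


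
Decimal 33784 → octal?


Divide by 8 repeatedly:
33784 ÷ 8 = 4223 remainder 0
4223 ÷ 8 = 527 remainder 7
527 ÷ 8 = 65 remainder 7
65 ÷ 8 = 8 remainder 1
8 ÷ 8 = 1 remainder 0
1 ÷ 8 = 0 remainder 1
Reading remainders bottom-up:
= 0o101770


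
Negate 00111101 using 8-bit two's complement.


Original: 00111101
Step 1 - Invert all bits: 11000010
Step 2 - Add 1: 11000010 + 1
= 11000011 (represents -61)


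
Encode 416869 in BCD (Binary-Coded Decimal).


Each digit → 4-bit binary:
  4 → 0100
  1 → 0001
  6 → 0110
  8 → 1000
  6 → 0110
  9 → 1001
= 0100 0001 0110 1000 0110 1001


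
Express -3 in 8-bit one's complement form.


Original: 00000011
Invert all bits:
  bit 0: 0 → 1
  bit 1: 0 → 1
  bit 2: 0 → 1
  bit 3: 0 → 1
  bit 4: 0 → 1
  bit 5: 0 → 1
  bit 6: 1 → 0
  bit 7: 1 → 0
= 11111100


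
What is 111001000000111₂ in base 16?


Group into 4-bit nibbles: 0111001000000111
  0111 = 7
  0010 = 2
  0000 = 0
  0111 = 7
= 0x7207


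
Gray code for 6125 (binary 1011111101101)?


Binary: 1011111101101
Gray code: G = B XOR (B >> 1)
B >> 1 = 0101111110110
1011111101101 XOR 0101111110110:
  1 XOR 0 = 1
  0 XOR 1 = 1
  1 XOR 0 = 1
  1 XOR 1 = 0
  1 XOR 1 = 0
  1 XOR 1 = 0
  1 XOR 1 = 0
  1 XOR 1 = 0
  0 XOR 1 = 1
  1 XOR 0 = 1
  1 XOR 1 = 0
  0 XOR 1 = 1
  1 XOR 0 = 1
= 1110000011011


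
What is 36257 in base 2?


Divide by 2 repeatedly:
36257 ÷ 2 = 18128 remainder 1
18128 ÷ 2 = 9064 remainder 0
9064 ÷ 2 = 4532 remainder 0
4532 ÷ 2 = 2266 remainder 0
2266 ÷ 2 = 1133 remainder 0
1133 ÷ 2 = 566 remainder 1
566 ÷ 2 = 283 remainder 0
283 ÷ 2 = 141 remainder 1
141 ÷ 2 = 70 remainder 1
70 ÷ 2 = 35 remainder 0
35 ÷ 2 = 17 remainder 1
17 ÷ 2 = 8 remainder 1
8 ÷ 2 = 4 remainder 0
4 ÷ 2 = 2 remainder 0
2 ÷ 2 = 1 remainder 0
1 ÷ 2 = 0 remainder 1
Reading remainders bottom-up:
= 1000110110100001


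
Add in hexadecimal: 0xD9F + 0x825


Align and add column by column (LSB to MSB, each column mod 16 with carry):
  0D9F
+ 0825
  ----
  col 0: F(15) + 5(5) + 0 (carry in) = 20 → 4(4), carry out 1
  col 1: 9(9) + 2(2) + 1 (carry in) = 12 → C(12), carry out 0
  col 2: D(13) + 8(8) + 0 (carry in) = 21 → 5(5), carry out 1
  col 3: 0(0) + 0(0) + 1 (carry in) = 1 → 1(1), carry out 0
Reading digits MSB→LSB: 15C4
Strip leading zeros: 15C4
= 0x15C4


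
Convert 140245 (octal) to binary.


Each octal digit → 3 binary bits:
  1 = 001
  4 = 100
  0 = 000
  2 = 010
  4 = 100
  5 = 101
Concatenate: 001 100 000 010 100 101
= 001100000010100101


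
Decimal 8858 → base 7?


Divide by 7 repeatedly:
8858 ÷ 7 = 1265 remainder 3
1265 ÷ 7 = 180 remainder 5
180 ÷ 7 = 25 remainder 5
25 ÷ 7 = 3 remainder 4
3 ÷ 7 = 0 remainder 3
Reading remainders bottom-up:
= 34553


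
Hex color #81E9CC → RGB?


Hex: #81E9CC
R = 81₁₆ = 129
G = E9₁₆ = 233
B = CC₁₆ = 204
= RGB(129, 233, 204)


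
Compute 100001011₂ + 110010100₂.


Align and add column by column (LSB to MSB, carry propagating):
  0100001011
+ 0110010100
  ----------
  col 0: 1 + 0 + 0 (carry in) = 1 → bit 1, carry out 0
  col 1: 1 + 0 + 0 (carry in) = 1 → bit 1, carry out 0
  col 2: 0 + 1 + 0 (carry in) = 1 → bit 1, carry out 0
  col 3: 1 + 0 + 0 (carry in) = 1 → bit 1, carry out 0
  col 4: 0 + 1 + 0 (carry in) = 1 → bit 1, carry out 0
  col 5: 0 + 0 + 0 (carry in) = 0 → bit 0, carry out 0
  col 6: 0 + 0 + 0 (carry in) = 0 → bit 0, carry out 0
  col 7: 0 + 1 + 0 (carry in) = 1 → bit 1, carry out 0
  col 8: 1 + 1 + 0 (carry in) = 2 → bit 0, carry out 1
  col 9: 0 + 0 + 1 (carry in) = 1 → bit 1, carry out 0
Reading bits MSB→LSB: 1010011111
Strip leading zeros: 1010011111
= 1010011111


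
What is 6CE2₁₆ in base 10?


Positional values:
Position 0: 2 × 16^0 = 2 × 1 = 2
Position 1: E × 16^1 = 14 × 16 = 224
Position 2: C × 16^2 = 12 × 256 = 3072
Position 3: 6 × 16^3 = 6 × 4096 = 24576
Sum = 2 + 224 + 3072 + 24576
= 27874


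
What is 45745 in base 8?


Divide by 8 repeatedly:
45745 ÷ 8 = 5718 remainder 1
5718 ÷ 8 = 714 remainder 6
714 ÷ 8 = 89 remainder 2
89 ÷ 8 = 11 remainder 1
11 ÷ 8 = 1 remainder 3
1 ÷ 8 = 0 remainder 1
Reading remainders bottom-up:
= 0o131261


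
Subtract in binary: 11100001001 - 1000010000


Align and subtract column by column (LSB to MSB, borrowing when needed):
  11100001001
- 01000010000
  -----------
  col 0: (1 - 0 borrow-in) - 0 → 1 - 0 = 1, borrow out 0
  col 1: (0 - 0 borrow-in) - 0 → 0 - 0 = 0, borrow out 0
  col 2: (0 - 0 borrow-in) - 0 → 0 - 0 = 0, borrow out 0
  col 3: (1 - 0 borrow-in) - 0 → 1 - 0 = 1, borrow out 0
  col 4: (0 - 0 borrow-in) - 1 → borrow from next column: (0+2) - 1 = 1, borrow out 1
  col 5: (0 - 1 borrow-in) - 0 → borrow from next column: (-1+2) - 0 = 1, borrow out 1
  col 6: (0 - 1 borrow-in) - 0 → borrow from next column: (-1+2) - 0 = 1, borrow out 1
  col 7: (0 - 1 borrow-in) - 0 → borrow from next column: (-1+2) - 0 = 1, borrow out 1
  col 8: (1 - 1 borrow-in) - 0 → 0 - 0 = 0, borrow out 0
  col 9: (1 - 0 borrow-in) - 1 → 1 - 1 = 0, borrow out 0
  col 10: (1 - 0 borrow-in) - 0 → 1 - 0 = 1, borrow out 0
Reading bits MSB→LSB: 10011111001
Strip leading zeros: 10011111001
= 10011111001


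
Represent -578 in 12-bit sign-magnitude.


Sign bit: 1 (negative)
Magnitude: 578 = 01001000010
= 101001000010


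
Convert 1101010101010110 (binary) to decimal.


Positional values:
Bit 1: 1 × 2^1 = 2
Bit 2: 1 × 2^2 = 4
Bit 4: 1 × 2^4 = 16
Bit 6: 1 × 2^6 = 64
Bit 8: 1 × 2^8 = 256
Bit 10: 1 × 2^10 = 1024
Bit 12: 1 × 2^12 = 4096
Bit 14: 1 × 2^14 = 16384
Bit 15: 1 × 2^15 = 32768
Sum = 2 + 4 + 16 + 64 + 256 + 1024 + 4096 + 16384 + 32768
= 54614


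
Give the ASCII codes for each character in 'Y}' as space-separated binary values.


String: 'Y}'  (2 characters)
Per-character ASCII lookup:
  'Y': uppercase starts at 65: 'Y' = 65 + 24 = 89 → 1011001
  '}': special character: '}' = 125 → 1111101
= 1011001 1111101


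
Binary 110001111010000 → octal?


Group into 3-bit groups: 110001111010000
  110 = 6
  001 = 1
  111 = 7
  010 = 2
  000 = 0
= 0o61720


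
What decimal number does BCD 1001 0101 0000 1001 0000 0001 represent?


Each 4-bit group → digit:
  1001 → 9
  0101 → 5
  0000 → 0
  1001 → 9
  0000 → 0
  0001 → 1
= 950901


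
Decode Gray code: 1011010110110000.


Gray code: 1011010110110000
MSB stays the same: 1
Each subsequent bit = prev_binary XOR current_gray:
  B[1] = 1 XOR 0 = 1
  B[2] = 1 XOR 1 = 0
  B[3] = 0 XOR 1 = 1
  B[4] = 1 XOR 0 = 1
  B[5] = 1 XOR 1 = 0
  B[6] = 0 XOR 0 = 0
  B[7] = 0 XOR 1 = 1
  B[8] = 1 XOR 1 = 0
  B[9] = 0 XOR 0 = 0
  B[10] = 0 XOR 1 = 1
  B[11] = 1 XOR 1 = 0
  B[12] = 0 XOR 0 = 0
  B[13] = 0 XOR 0 = 0
  B[14] = 0 XOR 0 = 0
  B[15] = 0 XOR 0 = 0
= 1101100100100000 (55584 decimal)


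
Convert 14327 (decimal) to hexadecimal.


Divide by 16 repeatedly:
14327 ÷ 16 = 895 remainder 7 (7)
895 ÷ 16 = 55 remainder 15 (F)
55 ÷ 16 = 3 remainder 7 (7)
3 ÷ 16 = 0 remainder 3 (3)
Reading remainders bottom-up:
= 0x37F7


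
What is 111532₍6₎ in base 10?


Positional values (base 6):
  2 × 6^0 = 2 × 1 = 2
  3 × 6^1 = 3 × 6 = 18
  5 × 6^2 = 5 × 36 = 180
  1 × 6^3 = 1 × 216 = 216
  1 × 6^4 = 1 × 1296 = 1296
  1 × 6^5 = 1 × 7776 = 7776
Sum = 2 + 18 + 180 + 216 + 1296 + 7776
= 9488


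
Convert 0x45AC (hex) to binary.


Each hex digit → 4 binary bits:
  4 = 0100
  5 = 0101
  A = 1010
  C = 1100
Concatenate: 0100 0101 1010 1100
= 0100010110101100


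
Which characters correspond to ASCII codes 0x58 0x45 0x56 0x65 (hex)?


Codes (hex): 0x58 0x45 0x56 0x65
Per-code ASCII lookup:
  0x58 = 88  (range 65-90: uppercase, 88 - 65 = 23) → 'X'
  0x45 = 69  (range 65-90: uppercase, 69 - 65 = 4) → 'E'
  0x56 = 86  (range 65-90: uppercase, 86 - 65 = 21) → 'V'
  0x65 = 101  (range 97-122: lowercase, 101 - 97 = 4) → 'e'
= 'XEVe'


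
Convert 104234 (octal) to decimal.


Positional values:
Position 0: 4 × 8^0 = 4
Position 1: 3 × 8^1 = 24
Position 2: 2 × 8^2 = 128
Position 3: 4 × 8^3 = 2048
Position 4: 0 × 8^4 = 0
Position 5: 1 × 8^5 = 32768
Sum = 4 + 24 + 128 + 2048 + 0 + 32768
= 34972


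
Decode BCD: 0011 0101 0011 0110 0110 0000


Each 4-bit group → digit:
  0011 → 3
  0101 → 5
  0011 → 3
  0110 → 6
  0110 → 6
  0000 → 0
= 353660


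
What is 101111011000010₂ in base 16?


Group into 4-bit nibbles: 0101111011000010
  0101 = 5
  1110 = E
  1100 = C
  0010 = 2
= 0x5EC2


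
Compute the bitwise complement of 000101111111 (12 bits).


Original: 000101111111
Invert all bits:
  bit 0: 0 → 1
  bit 1: 0 → 1
  bit 2: 0 → 1
  bit 3: 1 → 0
  bit 4: 0 → 1
  bit 5: 1 → 0
  bit 6: 1 → 0
  bit 7: 1 → 0
  bit 8: 1 → 0
  bit 9: 1 → 0
  bit 10: 1 → 0
  bit 11: 1 → 0
= 111010000000


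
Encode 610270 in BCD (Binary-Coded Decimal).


Each digit → 4-bit binary:
  6 → 0110
  1 → 0001
  0 → 0000
  2 → 0010
  7 → 0111
  0 → 0000
= 0110 0001 0000 0010 0111 0000


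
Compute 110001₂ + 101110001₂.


Align and add column by column (LSB to MSB, carry propagating):
  0000110001
+ 0101110001
  ----------
  col 0: 1 + 1 + 0 (carry in) = 2 → bit 0, carry out 1
  col 1: 0 + 0 + 1 (carry in) = 1 → bit 1, carry out 0
  col 2: 0 + 0 + 0 (carry in) = 0 → bit 0, carry out 0
  col 3: 0 + 0 + 0 (carry in) = 0 → bit 0, carry out 0
  col 4: 1 + 1 + 0 (carry in) = 2 → bit 0, carry out 1
  col 5: 1 + 1 + 1 (carry in) = 3 → bit 1, carry out 1
  col 6: 0 + 1 + 1 (carry in) = 2 → bit 0, carry out 1
  col 7: 0 + 0 + 1 (carry in) = 1 → bit 1, carry out 0
  col 8: 0 + 1 + 0 (carry in) = 1 → bit 1, carry out 0
  col 9: 0 + 0 + 0 (carry in) = 0 → bit 0, carry out 0
Reading bits MSB→LSB: 0110100010
Strip leading zeros: 110100010
= 110100010


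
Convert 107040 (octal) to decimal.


Positional values:
Position 0: 0 × 8^0 = 0
Position 1: 4 × 8^1 = 32
Position 2: 0 × 8^2 = 0
Position 3: 7 × 8^3 = 3584
Position 4: 0 × 8^4 = 0
Position 5: 1 × 8^5 = 32768
Sum = 0 + 32 + 0 + 3584 + 0 + 32768
= 36384


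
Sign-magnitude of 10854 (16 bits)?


Sign bit: 0 (positive)
Magnitude: 10854 = 010101001100110
= 0010101001100110


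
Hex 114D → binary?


Each hex digit → 4 binary bits:
  1 = 0001
  1 = 0001
  4 = 0100
  D = 1101
Concatenate: 0001 0001 0100 1101
= 0001000101001101


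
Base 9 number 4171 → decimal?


Positional values (base 9):
  1 × 9^0 = 1 × 1 = 1
  7 × 9^1 = 7 × 9 = 63
  1 × 9^2 = 1 × 81 = 81
  4 × 9^3 = 4 × 729 = 2916
Sum = 1 + 63 + 81 + 2916
= 3061


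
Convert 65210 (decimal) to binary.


Divide by 2 repeatedly:
65210 ÷ 2 = 32605 remainder 0
32605 ÷ 2 = 16302 remainder 1
16302 ÷ 2 = 8151 remainder 0
8151 ÷ 2 = 4075 remainder 1
4075 ÷ 2 = 2037 remainder 1
2037 ÷ 2 = 1018 remainder 1
1018 ÷ 2 = 509 remainder 0
509 ÷ 2 = 254 remainder 1
254 ÷ 2 = 127 remainder 0
127 ÷ 2 = 63 remainder 1
63 ÷ 2 = 31 remainder 1
31 ÷ 2 = 15 remainder 1
15 ÷ 2 = 7 remainder 1
7 ÷ 2 = 3 remainder 1
3 ÷ 2 = 1 remainder 1
1 ÷ 2 = 0 remainder 1
Reading remainders bottom-up:
= 1111111010111010


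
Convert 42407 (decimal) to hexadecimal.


Divide by 16 repeatedly:
42407 ÷ 16 = 2650 remainder 7 (7)
2650 ÷ 16 = 165 remainder 10 (A)
165 ÷ 16 = 10 remainder 5 (5)
10 ÷ 16 = 0 remainder 10 (A)
Reading remainders bottom-up:
= 0xA5A7


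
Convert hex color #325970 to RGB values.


Hex: #325970
R = 32₁₆ = 50
G = 59₁₆ = 89
B = 70₁₆ = 112
= RGB(50, 89, 112)


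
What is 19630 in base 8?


Divide by 8 repeatedly:
19630 ÷ 8 = 2453 remainder 6
2453 ÷ 8 = 306 remainder 5
306 ÷ 8 = 38 remainder 2
38 ÷ 8 = 4 remainder 6
4 ÷ 8 = 0 remainder 4
Reading remainders bottom-up:
= 0o46256


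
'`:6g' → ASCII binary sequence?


String: '`:6g'  (4 characters)
Per-character ASCII lookup:
  '`': special character: '`' = 96 → 1100000
  ':': special character: ':' = 58 → 111010
  '6': digits start at 48: '6' = 48 + 6 = 54 → 110110
  'g': lowercase starts at 97: 'g' = 97 + 6 = 103 → 1100111
= 1100000 111010 110110 1100111


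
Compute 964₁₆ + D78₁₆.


Align and add column by column (LSB to MSB, each column mod 16 with carry):
  0964
+ 0D78
  ----
  col 0: 4(4) + 8(8) + 0 (carry in) = 12 → C(12), carry out 0
  col 1: 6(6) + 7(7) + 0 (carry in) = 13 → D(13), carry out 0
  col 2: 9(9) + D(13) + 0 (carry in) = 22 → 6(6), carry out 1
  col 3: 0(0) + 0(0) + 1 (carry in) = 1 → 1(1), carry out 0
Reading digits MSB→LSB: 16DC
Strip leading zeros: 16DC
= 0x16DC


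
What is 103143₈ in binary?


Each octal digit → 3 binary bits:
  1 = 001
  0 = 000
  3 = 011
  1 = 001
  4 = 100
  3 = 011
Concatenate: 001 000 011 001 100 011
= 001000011001100011


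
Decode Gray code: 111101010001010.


Gray code: 111101010001010
MSB stays the same: 1
Each subsequent bit = prev_binary XOR current_gray:
  B[1] = 1 XOR 1 = 0
  B[2] = 0 XOR 1 = 1
  B[3] = 1 XOR 1 = 0
  B[4] = 0 XOR 0 = 0
  B[5] = 0 XOR 1 = 1
  B[6] = 1 XOR 0 = 1
  B[7] = 1 XOR 1 = 0
  B[8] = 0 XOR 0 = 0
  B[9] = 0 XOR 0 = 0
  B[10] = 0 XOR 0 = 0
  B[11] = 0 XOR 1 = 1
  B[12] = 1 XOR 0 = 1
  B[13] = 1 XOR 1 = 0
  B[14] = 0 XOR 0 = 0
= 101001100001100 (21260 decimal)


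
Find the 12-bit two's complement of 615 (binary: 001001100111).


Original: 001001100111
Step 1 - Invert all bits: 110110011000
Step 2 - Add 1: 110110011000 + 1
= 110110011001 (represents -615)


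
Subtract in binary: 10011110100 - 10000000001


Align and subtract column by column (LSB to MSB, borrowing when needed):
  10011110100
- 10000000001
  -----------
  col 0: (0 - 0 borrow-in) - 1 → borrow from next column: (0+2) - 1 = 1, borrow out 1
  col 1: (0 - 1 borrow-in) - 0 → borrow from next column: (-1+2) - 0 = 1, borrow out 1
  col 2: (1 - 1 borrow-in) - 0 → 0 - 0 = 0, borrow out 0
  col 3: (0 - 0 borrow-in) - 0 → 0 - 0 = 0, borrow out 0
  col 4: (1 - 0 borrow-in) - 0 → 1 - 0 = 1, borrow out 0
  col 5: (1 - 0 borrow-in) - 0 → 1 - 0 = 1, borrow out 0
  col 6: (1 - 0 borrow-in) - 0 → 1 - 0 = 1, borrow out 0
  col 7: (1 - 0 borrow-in) - 0 → 1 - 0 = 1, borrow out 0
  col 8: (0 - 0 borrow-in) - 0 → 0 - 0 = 0, borrow out 0
  col 9: (0 - 0 borrow-in) - 0 → 0 - 0 = 0, borrow out 0
  col 10: (1 - 0 borrow-in) - 1 → 1 - 1 = 0, borrow out 0
Reading bits MSB→LSB: 00011110011
Strip leading zeros: 11110011
= 11110011


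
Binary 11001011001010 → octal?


Group into 3-bit groups: 011001011001010
  011 = 3
  001 = 1
  011 = 3
  001 = 1
  010 = 2
= 0o31312


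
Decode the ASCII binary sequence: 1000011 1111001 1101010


Codes (binary): 1000011 1111001 1101010
Per-code ASCII lookup:
  1000011 = 67  (range 65-90: uppercase, 67 - 65 = 2) → 'C'
  1111001 = 121  (range 97-122: lowercase, 121 - 97 = 24) → 'y'
  1101010 = 106  (range 97-122: lowercase, 106 - 97 = 9) → 'j'
= 'Cyj'


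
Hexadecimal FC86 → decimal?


Positional values:
Position 0: 6 × 16^0 = 6 × 1 = 6
Position 1: 8 × 16^1 = 8 × 16 = 128
Position 2: C × 16^2 = 12 × 256 = 3072
Position 3: F × 16^3 = 15 × 4096 = 61440
Sum = 6 + 128 + 3072 + 61440
= 64646


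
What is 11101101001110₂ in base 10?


Positional values:
Bit 1: 1 × 2^1 = 2
Bit 2: 1 × 2^2 = 4
Bit 3: 1 × 2^3 = 8
Bit 6: 1 × 2^6 = 64
Bit 8: 1 × 2^8 = 256
Bit 9: 1 × 2^9 = 512
Bit 11: 1 × 2^11 = 2048
Bit 12: 1 × 2^12 = 4096
Bit 13: 1 × 2^13 = 8192
Sum = 2 + 4 + 8 + 64 + 256 + 512 + 2048 + 4096 + 8192
= 15182


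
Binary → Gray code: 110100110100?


Binary: 110100110100
Gray code: G = B XOR (B >> 1)
B >> 1 = 011010011010
110100110100 XOR 011010011010:
  1 XOR 0 = 1
  1 XOR 1 = 0
  0 XOR 1 = 1
  1 XOR 0 = 1
  0 XOR 1 = 1
  0 XOR 0 = 0
  1 XOR 0 = 1
  1 XOR 1 = 0
  0 XOR 1 = 1
  1 XOR 0 = 1
  0 XOR 1 = 1
  0 XOR 0 = 0
= 101110101110


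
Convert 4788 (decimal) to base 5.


Divide by 5 repeatedly:
4788 ÷ 5 = 957 remainder 3
957 ÷ 5 = 191 remainder 2
191 ÷ 5 = 38 remainder 1
38 ÷ 5 = 7 remainder 3
7 ÷ 5 = 1 remainder 2
1 ÷ 5 = 0 remainder 1
Reading remainders bottom-up:
= 123123


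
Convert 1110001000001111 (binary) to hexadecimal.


Group into 4-bit nibbles: 1110001000001111
  1110 = E
  0010 = 2
  0000 = 0
  1111 = F
= 0xE20F


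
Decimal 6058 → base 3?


Divide by 3 repeatedly:
6058 ÷ 3 = 2019 remainder 1
2019 ÷ 3 = 673 remainder 0
673 ÷ 3 = 224 remainder 1
224 ÷ 3 = 74 remainder 2
74 ÷ 3 = 24 remainder 2
24 ÷ 3 = 8 remainder 0
8 ÷ 3 = 2 remainder 2
2 ÷ 3 = 0 remainder 2
Reading remainders bottom-up:
= 22022101


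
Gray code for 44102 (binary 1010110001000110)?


Binary: 1010110001000110
Gray code: G = B XOR (B >> 1)
B >> 1 = 0101011000100011
1010110001000110 XOR 0101011000100011:
  1 XOR 0 = 1
  0 XOR 1 = 1
  1 XOR 0 = 1
  0 XOR 1 = 1
  1 XOR 0 = 1
  1 XOR 1 = 0
  0 XOR 1 = 1
  0 XOR 0 = 0
  0 XOR 0 = 0
  1 XOR 0 = 1
  0 XOR 1 = 1
  0 XOR 0 = 0
  0 XOR 0 = 0
  1 XOR 0 = 1
  1 XOR 1 = 0
  0 XOR 1 = 1
= 1111101001100101


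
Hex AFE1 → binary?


Each hex digit → 4 binary bits:
  A = 1010
  F = 1111
  E = 1110
  1 = 0001
Concatenate: 1010 1111 1110 0001
= 1010111111100001


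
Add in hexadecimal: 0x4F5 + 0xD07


Align and add column by column (LSB to MSB, each column mod 16 with carry):
  04F5
+ 0D07
  ----
  col 0: 5(5) + 7(7) + 0 (carry in) = 12 → C(12), carry out 0
  col 1: F(15) + 0(0) + 0 (carry in) = 15 → F(15), carry out 0
  col 2: 4(4) + D(13) + 0 (carry in) = 17 → 1(1), carry out 1
  col 3: 0(0) + 0(0) + 1 (carry in) = 1 → 1(1), carry out 0
Reading digits MSB→LSB: 11FC
Strip leading zeros: 11FC
= 0x11FC


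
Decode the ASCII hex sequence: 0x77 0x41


Codes (hex): 0x77 0x41
Per-code ASCII lookup:
  0x77 = 119  (range 97-122: lowercase, 119 - 97 = 22) → 'w'
  0x41 = 65  (range 65-90: uppercase, 65 - 65 = 0) → 'A'
= 'wA'


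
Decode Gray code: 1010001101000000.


Gray code: 1010001101000000
MSB stays the same: 1
Each subsequent bit = prev_binary XOR current_gray:
  B[1] = 1 XOR 0 = 1
  B[2] = 1 XOR 1 = 0
  B[3] = 0 XOR 0 = 0
  B[4] = 0 XOR 0 = 0
  B[5] = 0 XOR 0 = 0
  B[6] = 0 XOR 1 = 1
  B[7] = 1 XOR 1 = 0
  B[8] = 0 XOR 0 = 0
  B[9] = 0 XOR 1 = 1
  B[10] = 1 XOR 0 = 1
  B[11] = 1 XOR 0 = 1
  B[12] = 1 XOR 0 = 1
  B[13] = 1 XOR 0 = 1
  B[14] = 1 XOR 0 = 1
  B[15] = 1 XOR 0 = 1
= 1100001001111111 (49791 decimal)
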